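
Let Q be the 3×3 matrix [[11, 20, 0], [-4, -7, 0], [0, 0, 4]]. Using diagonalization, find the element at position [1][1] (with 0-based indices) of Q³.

Characteristic polynomial: r^3 - 8r^2 + 19r - 12 = (r - 4)(r - 3)(r - 1), so the eigenvalues are 1, 3, 4.
r=1: eigenvector (-2, 1, 0).
r=3: eigenvector (5, -2, 0).
r=4: eigenvector (0, 0, 1).
P = [[-2, 5, 0], [1, -2, 0], [0, 0, 1]], D = diag(1, 3, 4), P⁻¹ = [[2, 5, 0], [1, 2, 0], [0, 0, 1]].
Q³ = P·diag(1, 27, 64)·P⁻¹ = [[131, 260, 0], [-52, -103, 0], [0, 0, 64]].
The requested entry is -103.

-103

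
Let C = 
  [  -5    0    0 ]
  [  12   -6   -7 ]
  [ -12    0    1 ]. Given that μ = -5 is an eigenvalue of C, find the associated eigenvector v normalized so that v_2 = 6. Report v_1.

C + 5I = [[0, 0, 0], [12, -1, -7], [-12, 0, 6]].
Solving (C + 5I)v = 0 gives the eigenspace spanned by (-3, 6, -6).
With v_2 = 6, v = (-3, 6, -6), so v_1 = -3.

-3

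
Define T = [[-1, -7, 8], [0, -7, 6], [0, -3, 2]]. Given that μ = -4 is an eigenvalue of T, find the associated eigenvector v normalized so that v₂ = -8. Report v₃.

-4

T + 4I = [[3, -7, 8], [0, -3, 6], [0, -3, 6]].
Solving (T + 4I)v = 0 gives the eigenspace spanned by (-8, -8, -4).
With v₂ = -8, v = (-8, -8, -4), so v₃ = -4.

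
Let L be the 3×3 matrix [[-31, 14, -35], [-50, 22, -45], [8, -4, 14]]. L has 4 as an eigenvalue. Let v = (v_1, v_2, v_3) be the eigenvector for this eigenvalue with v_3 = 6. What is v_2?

L − 4I = [[-35, 14, -35], [-50, 18, -45], [8, -4, 10]].
Solving (L − 4I)v = 0 gives the eigenspace spanned by (0, 15, 6).
With v_3 = 6, v = (0, 15, 6), so v_2 = 15.

15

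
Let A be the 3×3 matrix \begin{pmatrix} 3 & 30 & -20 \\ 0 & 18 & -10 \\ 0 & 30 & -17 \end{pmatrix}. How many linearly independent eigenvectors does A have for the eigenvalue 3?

2

A − 3I = [[0, 30, -20], [0, 15, -10], [0, 30, -20]].
This matrix has rank 1, so its null space has dimension 3 − 1 = 2.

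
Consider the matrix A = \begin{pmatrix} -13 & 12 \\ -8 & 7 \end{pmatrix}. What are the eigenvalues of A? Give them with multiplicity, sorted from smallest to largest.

-5, -1

Characteristic polynomial: p(μ) = μ^2 + 6μ + 5 = (μ + 1)(μ + 5).
Roots (with multiplicity): -5, -1.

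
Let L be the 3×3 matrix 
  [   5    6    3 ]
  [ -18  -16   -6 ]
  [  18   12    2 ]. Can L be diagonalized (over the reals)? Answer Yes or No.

Characteristic polynomial: p(μ) = μ^3 + 9μ^2 + 24μ + 16 = (μ + 1)(μ + 4)^2.
μ = -4 has algebraic multiplicity 2; rank(L + 4I) = 1, so geometric multiplicity = 2.
Every eigenvalue has geometric = algebraic multiplicity, so L is diagonalizable.

Yes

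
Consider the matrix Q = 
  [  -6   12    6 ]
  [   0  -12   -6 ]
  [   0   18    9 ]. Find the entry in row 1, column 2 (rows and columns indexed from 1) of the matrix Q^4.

-4860

Characteristic polynomial: μ^3 + 9μ^2 + 18μ = μ(μ + 3)(μ + 6), so the eigenvalues are -6, -3, 0.
μ=-6: eigenvector (1, 0, 0).
μ=0: eigenvector (0, 1, -2).
μ=-3: eigenvector (2, 2, -3).
P = [[1, 0, 2], [0, 1, 2], [0, -2, -3]], D = diag(-6, 0, -3), P⁻¹ = [[1, -4, -2], [0, -3, -2], [0, 2, 1]].
Q⁴ = P·diag(1296, 0, 81)·P⁻¹ = [[1296, -4860, -2430], [0, 324, 162], [0, -486, -243]].
The requested entry is -4860.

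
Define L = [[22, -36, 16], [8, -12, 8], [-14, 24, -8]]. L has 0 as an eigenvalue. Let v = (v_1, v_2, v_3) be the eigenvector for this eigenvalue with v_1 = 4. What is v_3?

L = [[22, -36, 16], [8, -12, 8], [-14, 24, -8]].
Solving (L)v = 0 gives the eigenspace spanned by (4, 2, -1).
With v_1 = 4, v = (4, 2, -1), so v_3 = -1.

-1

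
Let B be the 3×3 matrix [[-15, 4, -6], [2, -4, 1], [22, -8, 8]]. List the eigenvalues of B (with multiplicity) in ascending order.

-4, -4, -3

Characteristic polynomial: p(r) = r^3 + 11r^2 + 40r + 48 = (r + 3)(r + 4)^2.
Roots (with multiplicity): -4, -4, -3.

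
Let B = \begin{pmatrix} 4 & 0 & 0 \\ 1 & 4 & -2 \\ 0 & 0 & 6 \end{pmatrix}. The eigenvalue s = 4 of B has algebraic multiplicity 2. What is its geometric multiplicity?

1

B − 4I = [[0, 0, 0], [1, 0, -2], [0, 0, 2]].
This matrix has rank 2, so its null space has dimension 3 − 2 = 1.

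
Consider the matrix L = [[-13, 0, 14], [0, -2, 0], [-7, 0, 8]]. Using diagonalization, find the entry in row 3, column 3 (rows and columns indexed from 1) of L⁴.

-1294

Characteristic polynomial: μ^3 + 7μ^2 + 4μ - 12 = (μ - 1)(μ + 2)(μ + 6), so the eigenvalues are -6, -2, 1.
μ=-6: eigenvector (2, 0, 1).
μ=-2: eigenvector (0, 1, 0).
μ=1: eigenvector (-1, 0, -1).
P = [[2, 0, -1], [0, 1, 0], [1, 0, -1]], D = diag(-6, -2, 1), P⁻¹ = [[1, 0, -1], [0, 1, 0], [1, 0, -2]].
L⁴ = P·diag(1296, 16, 1)·P⁻¹ = [[2591, 0, -2590], [0, 16, 0], [1295, 0, -1294]].
The requested entry is -1294.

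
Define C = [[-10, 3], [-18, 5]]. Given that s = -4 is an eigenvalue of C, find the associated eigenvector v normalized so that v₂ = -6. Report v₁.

C + 4I = [[-6, 3], [-18, 9]].
Solving (C + 4I)v = 0 gives the eigenspace spanned by (-3, -6).
With v₂ = -6, v = (-3, -6), so v₁ = -3.

-3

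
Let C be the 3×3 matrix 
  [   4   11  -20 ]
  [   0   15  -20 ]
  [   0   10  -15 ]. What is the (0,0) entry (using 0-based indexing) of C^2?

16

Characteristic polynomial: t^3 - 4t^2 - 25t + 100 = (t - 5)(t - 4)(t + 5), so the eigenvalues are -5, 4, 5.
t=4: eigenvector (1, 0, 0).
t=5: eigenvector (2, 2, 1).
t=-5: eigenvector (1, 1, 1).
P = [[1, 2, 1], [0, 2, 1], [0, 1, 1]], D = diag(4, 5, -5), P⁻¹ = [[1, -1, 0], [0, 1, -1], [0, -1, 2]].
C² = P·diag(16, 25, 25)·P⁻¹ = [[16, 9, 0], [0, 25, 0], [0, 0, 25]].
The requested entry is 16.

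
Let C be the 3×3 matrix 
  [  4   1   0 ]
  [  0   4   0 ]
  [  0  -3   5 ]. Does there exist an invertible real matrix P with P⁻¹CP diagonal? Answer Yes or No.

Characteristic polynomial: p(t) = t^3 - 13t^2 + 56t - 80 = (t - 5)(t - 4)^2.
t = 4 has algebraic multiplicity 2; rank(C − 4I) = 2, so geometric multiplicity = 1.
Geometric multiplicity < algebraic multiplicity, so C is not diagonalizable.

No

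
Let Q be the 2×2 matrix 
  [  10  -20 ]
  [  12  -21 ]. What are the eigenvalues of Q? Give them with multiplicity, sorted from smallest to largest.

Characteristic polynomial: p(r) = r^2 + 11r + 30 = (r + 5)(r + 6).
Roots (with multiplicity): -6, -5.

-6, -5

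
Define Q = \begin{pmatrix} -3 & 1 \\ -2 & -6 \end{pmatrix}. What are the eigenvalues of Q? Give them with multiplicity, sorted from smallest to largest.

Characteristic polynomial: p(μ) = μ^2 + 9μ + 20 = (μ + 4)(μ + 5).
Roots (with multiplicity): -5, -4.

-5, -4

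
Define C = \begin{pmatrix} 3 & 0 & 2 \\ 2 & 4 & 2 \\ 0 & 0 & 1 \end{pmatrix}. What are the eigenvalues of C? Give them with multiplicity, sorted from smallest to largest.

Characteristic polynomial: p(r) = r^3 - 8r^2 + 19r - 12 = (r - 4)(r - 3)(r - 1).
Roots (with multiplicity): 1, 3, 4.

1, 3, 4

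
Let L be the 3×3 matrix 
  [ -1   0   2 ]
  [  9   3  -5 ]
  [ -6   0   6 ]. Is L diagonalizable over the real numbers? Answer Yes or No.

No

Characteristic polynomial: p(r) = r^3 - 8r^2 + 21r - 18 = (r - 3)^2(r - 2).
r = 3 has algebraic multiplicity 2; rank(L − 3I) = 2, so geometric multiplicity = 1.
Geometric multiplicity < algebraic multiplicity, so L is not diagonalizable.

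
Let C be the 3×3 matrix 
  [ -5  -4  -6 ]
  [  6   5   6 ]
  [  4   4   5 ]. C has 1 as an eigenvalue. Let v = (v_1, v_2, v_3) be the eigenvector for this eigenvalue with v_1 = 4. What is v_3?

C − 1I = [[-6, -4, -6], [6, 4, 6], [4, 4, 4]].
Solving (C − 1I)v = 0 gives the eigenspace spanned by (4, 0, -4).
With v_1 = 4, v = (4, 0, -4), so v_3 = -4.

-4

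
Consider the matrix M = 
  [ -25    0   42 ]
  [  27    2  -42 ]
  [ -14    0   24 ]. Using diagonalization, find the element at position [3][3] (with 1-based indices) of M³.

Characteristic polynomial: r^3 - r^2 - 14r + 24 = (r - 3)(r - 2)(r + 4), so the eigenvalues are -4, 2, 3.
r=-4: eigenvector (2, -2, 1).
r=2: eigenvector (0, 1, 0).
r=3: eigenvector (-3, 3, -2).
P = [[2, 0, -3], [-2, 1, 3], [1, 0, -2]], D = diag(-4, 2, 3), P⁻¹ = [[2, 0, -3], [1, 1, 0], [1, 0, -2]].
M³ = P·diag(-64, 8, 27)·P⁻¹ = [[-337, 0, 546], [345, 8, -546], [-182, 0, 300]].
The requested entry is 300.

300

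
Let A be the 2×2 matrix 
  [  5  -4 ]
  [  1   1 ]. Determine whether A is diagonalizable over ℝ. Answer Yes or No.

Characteristic polynomial: p(t) = t^2 - 6t + 9 = (t - 3)^2.
t = 3 has algebraic multiplicity 2; rank(A − 3I) = 1, so geometric multiplicity = 1.
Geometric multiplicity < algebraic multiplicity, so A is not diagonalizable.

No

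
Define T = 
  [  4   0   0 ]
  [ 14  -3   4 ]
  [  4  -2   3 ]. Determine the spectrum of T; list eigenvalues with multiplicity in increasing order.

Characteristic polynomial: p(λ) = λ^3 - 4λ^2 - λ + 4 = (λ - 4)(λ - 1)(λ + 1).
Roots (with multiplicity): -1, 1, 4.

-1, 1, 4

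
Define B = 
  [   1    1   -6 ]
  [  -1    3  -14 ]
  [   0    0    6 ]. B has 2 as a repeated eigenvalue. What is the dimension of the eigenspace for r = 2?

B − 2I = [[-1, 1, -6], [-1, 1, -14], [0, 0, 4]].
This matrix has rank 2, so its null space has dimension 3 − 2 = 1.

1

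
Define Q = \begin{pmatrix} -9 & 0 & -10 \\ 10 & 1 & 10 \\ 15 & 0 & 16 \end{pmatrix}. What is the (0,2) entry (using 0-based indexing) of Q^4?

Characteristic polynomial: t^3 - 8t^2 + 13t - 6 = (t - 6)(t - 1)^2, so the eigenvalues are 1, 1, 6.
t=1: eigenvector (1, 0, -1).
t=1: eigenvector (0, 1, 0).
t=6: eigenvector (-2, 2, 3).
P = [[1, 0, -2], [0, 1, 2], [-1, 0, 3]], D = diag(1, 1, 6), P⁻¹ = [[3, 0, 2], [-2, 1, -2], [1, 0, 1]].
Q⁴ = P·diag(1, 1, 1296)·P⁻¹ = [[-2589, 0, -2590], [2590, 1, 2590], [3885, 0, 3886]].
The requested entry is -2590.

-2590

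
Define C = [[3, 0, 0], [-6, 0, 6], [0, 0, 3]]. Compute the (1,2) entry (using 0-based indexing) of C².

18

Characteristic polynomial: s^3 - 6s^2 + 9s = s(s - 3)^2, so the eigenvalues are 0, 3, 3.
s=3: eigenvector (-1, 0, -1).
s=0: eigenvector (0, 1, 0).
s=3: eigenvector (2, -2, 1).
P = [[-1, 0, 2], [0, 1, -2], [-1, 0, 1]], D = diag(3, 0, 3), P⁻¹ = [[1, 0, -2], [2, 1, -2], [1, 0, -1]].
C² = P·diag(9, 0, 9)·P⁻¹ = [[9, 0, 0], [-18, 0, 18], [0, 0, 9]].
The requested entry is 18.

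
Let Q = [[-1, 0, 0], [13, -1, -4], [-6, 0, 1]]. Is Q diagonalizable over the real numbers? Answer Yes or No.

No

Characteristic polynomial: p(s) = s^3 + s^2 - s - 1 = (s - 1)(s + 1)^2.
s = -1 has algebraic multiplicity 2; rank(Q + 1I) = 2, so geometric multiplicity = 1.
Geometric multiplicity < algebraic multiplicity, so Q is not diagonalizable.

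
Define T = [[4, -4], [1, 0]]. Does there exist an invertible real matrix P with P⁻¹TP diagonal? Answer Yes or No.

No

Characteristic polynomial: p(μ) = μ^2 - 4μ + 4 = (μ - 2)^2.
μ = 2 has algebraic multiplicity 2; rank(T − 2I) = 1, so geometric multiplicity = 1.
Geometric multiplicity < algebraic multiplicity, so T is not diagonalizable.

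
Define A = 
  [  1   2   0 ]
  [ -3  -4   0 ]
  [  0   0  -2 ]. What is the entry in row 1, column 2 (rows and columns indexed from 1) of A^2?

Characteristic polynomial: t^3 + 5t^2 + 8t + 4 = (t + 1)(t + 2)^2, so the eigenvalues are -2, -2, -1.
t=-1: eigenvector (1, -1, 0).
t=-2: eigenvector (-2, 3, 0).
t=-2: eigenvector (0, 0, 1).
P = [[1, -2, 0], [-1, 3, 0], [0, 0, 1]], D = diag(-1, -2, -2), P⁻¹ = [[3, 2, 0], [1, 1, 0], [0, 0, 1]].
A² = P·diag(1, 4, 4)·P⁻¹ = [[-5, -6, 0], [9, 10, 0], [0, 0, 4]].
The requested entry is -6.

-6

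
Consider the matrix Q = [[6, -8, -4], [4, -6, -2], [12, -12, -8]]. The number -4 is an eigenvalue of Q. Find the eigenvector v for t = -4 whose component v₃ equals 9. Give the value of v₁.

Q + 4I = [[10, -8, -4], [4, -2, -2], [12, -12, -4]].
Solving (Q + 4I)v = 0 gives the eigenspace spanned by (6, 3, 9).
With v₃ = 9, v = (6, 3, 9), so v₁ = 6.

6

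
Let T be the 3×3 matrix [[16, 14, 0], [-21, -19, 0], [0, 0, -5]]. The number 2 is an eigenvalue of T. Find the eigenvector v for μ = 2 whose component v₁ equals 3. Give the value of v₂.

-3

T − 2I = [[14, 14, 0], [-21, -21, 0], [0, 0, -7]].
Solving (T − 2I)v = 0 gives the eigenspace spanned by (3, -3, 0).
With v₁ = 3, v = (3, -3, 0), so v₂ = -3.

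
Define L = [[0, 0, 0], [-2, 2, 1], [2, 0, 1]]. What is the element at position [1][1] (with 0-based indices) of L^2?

Characteristic polynomial: s^3 - 3s^2 + 2s = s(s - 2)(s - 1), so the eigenvalues are 0, 1, 2.
s=2: eigenvector (0, 1, 0).
s=0: eigenvector (1, 2, -2).
s=1: eigenvector (0, -1, 1).
P = [[0, 1, 0], [1, 2, -1], [0, -2, 1]], D = diag(2, 0, 1), P⁻¹ = [[0, 1, 1], [1, 0, 0], [2, 0, 1]].
L² = P·diag(4, 0, 1)·P⁻¹ = [[0, 0, 0], [-2, 4, 3], [2, 0, 1]].
The requested entry is 4.

4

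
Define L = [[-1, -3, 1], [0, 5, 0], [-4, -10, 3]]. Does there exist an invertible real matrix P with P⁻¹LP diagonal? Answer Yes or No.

Characteristic polynomial: p(λ) = λ^3 - 7λ^2 + 11λ - 5 = (λ - 5)(λ - 1)^2.
λ = 1 has algebraic multiplicity 2; rank(L − 1I) = 2, so geometric multiplicity = 1.
Geometric multiplicity < algebraic multiplicity, so L is not diagonalizable.

No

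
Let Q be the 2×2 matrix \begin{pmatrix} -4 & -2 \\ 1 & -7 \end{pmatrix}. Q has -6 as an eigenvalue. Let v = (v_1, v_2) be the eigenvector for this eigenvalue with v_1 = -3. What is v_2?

Q + 6I = [[2, -2], [1, -1]].
Solving (Q + 6I)v = 0 gives the eigenspace spanned by (-3, -3).
With v_1 = -3, v = (-3, -3), so v_2 = -3.

-3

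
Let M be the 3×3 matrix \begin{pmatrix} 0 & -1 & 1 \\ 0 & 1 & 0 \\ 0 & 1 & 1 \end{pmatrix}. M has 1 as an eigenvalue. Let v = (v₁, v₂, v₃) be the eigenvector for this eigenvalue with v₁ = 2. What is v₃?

M − 1I = [[-1, -1, 1], [0, 0, 0], [0, 1, 0]].
Solving (M − 1I)v = 0 gives the eigenspace spanned by (2, 0, 2).
With v₁ = 2, v = (2, 0, 2), so v₃ = 2.

2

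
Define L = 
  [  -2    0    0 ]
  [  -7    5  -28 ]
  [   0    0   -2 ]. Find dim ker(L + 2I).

L + 2I = [[0, 0, 0], [-7, 7, -28], [0, 0, 0]].
This matrix has rank 1, so its null space has dimension 3 − 1 = 2.

2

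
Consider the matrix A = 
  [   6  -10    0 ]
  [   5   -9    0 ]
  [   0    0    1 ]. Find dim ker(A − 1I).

A − 1I = [[5, -10, 0], [5, -10, 0], [0, 0, 0]].
This matrix has rank 1, so its null space has dimension 3 − 1 = 2.

2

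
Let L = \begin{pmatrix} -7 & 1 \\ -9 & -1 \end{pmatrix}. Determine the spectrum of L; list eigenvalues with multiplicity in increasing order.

-4, -4

Characteristic polynomial: p(s) = s^2 + 8s + 16 = (s + 4)^2.
Roots (with multiplicity): -4, -4.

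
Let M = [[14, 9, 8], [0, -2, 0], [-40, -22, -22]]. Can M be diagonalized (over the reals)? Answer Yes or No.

No

Characteristic polynomial: p(r) = r^3 + 10r^2 + 28r + 24 = (r + 2)^2(r + 6).
r = -2 has algebraic multiplicity 2; rank(M + 2I) = 2, so geometric multiplicity = 1.
Geometric multiplicity < algebraic multiplicity, so M is not diagonalizable.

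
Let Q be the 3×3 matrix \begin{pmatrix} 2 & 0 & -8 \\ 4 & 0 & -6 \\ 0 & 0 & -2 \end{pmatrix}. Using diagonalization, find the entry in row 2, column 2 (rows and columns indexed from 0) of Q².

4

Characteristic polynomial: s^3 - 4s = s(s - 2)(s + 2), so the eigenvalues are -2, 0, 2.
s=2: eigenvector (1, 2, 0).
s=0: eigenvector (0, 1, 0).
s=-2: eigenvector (2, -1, 1).
P = [[1, 0, 2], [2, 1, -1], [0, 0, 1]], D = diag(2, 0, -2), P⁻¹ = [[1, 0, -2], [-2, 1, 5], [0, 0, 1]].
Q² = P·diag(4, 0, 4)·P⁻¹ = [[4, 0, 0], [8, 0, -20], [0, 0, 4]].
The requested entry is 4.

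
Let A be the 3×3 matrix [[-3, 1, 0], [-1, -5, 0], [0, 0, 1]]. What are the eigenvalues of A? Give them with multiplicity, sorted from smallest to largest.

Characteristic polynomial: p(λ) = λ^3 + 7λ^2 + 8λ - 16 = (λ - 1)(λ + 4)^2.
Roots (with multiplicity): -4, -4, 1.

-4, -4, 1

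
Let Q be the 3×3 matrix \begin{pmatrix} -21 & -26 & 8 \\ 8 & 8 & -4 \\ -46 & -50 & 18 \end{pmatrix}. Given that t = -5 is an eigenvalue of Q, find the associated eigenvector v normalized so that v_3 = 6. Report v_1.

3

Q + 5I = [[-16, -26, 8], [8, 13, -4], [-46, -50, 23]].
Solving (Q + 5I)v = 0 gives the eigenspace spanned by (3, 0, 6).
With v_3 = 6, v = (3, 0, 6), so v_1 = 3.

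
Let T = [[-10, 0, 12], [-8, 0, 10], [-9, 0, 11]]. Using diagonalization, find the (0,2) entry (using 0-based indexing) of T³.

36

Characteristic polynomial: μ^3 - μ^2 - 2μ = μ(μ - 2)(μ + 1), so the eigenvalues are -1, 0, 2.
μ=2: eigenvector (-1, -1, -1).
μ=0: eigenvector (0, 1, 0).
μ=-1: eigenvector (4, 2, 3).
P = [[-1, 0, 4], [-1, 1, 2], [-1, 0, 3]], D = diag(2, 0, -1), P⁻¹ = [[3, 0, -4], [1, 1, -2], [1, 0, -1]].
T³ = P·diag(8, 0, -1)·P⁻¹ = [[-28, 0, 36], [-26, 0, 34], [-27, 0, 35]].
The requested entry is 36.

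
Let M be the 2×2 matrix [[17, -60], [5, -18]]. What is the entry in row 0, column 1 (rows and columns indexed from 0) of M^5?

-3300

Characteristic polynomial: r^2 + r - 6 = (r - 2)(r + 3), so the eigenvalues are -3, 2.
r=2: eigenvector (4, 1).
r=-3: eigenvector (3, 1).
P = [[4, 3], [1, 1]], D = diag(2, -3), P⁻¹ = [[1, -3], [-1, 4]].
M⁵ = P·diag(32, -243)·P⁻¹ = [[857, -3300], [275, -1068]].
The requested entry is -3300.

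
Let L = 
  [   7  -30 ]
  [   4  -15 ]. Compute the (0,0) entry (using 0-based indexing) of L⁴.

-2639

Characteristic polynomial: λ^2 + 8λ + 15 = (λ + 3)(λ + 5), so the eigenvalues are -5, -3.
λ=-5: eigenvector (-5, -2).
λ=-3: eigenvector (3, 1).
P = [[-5, 3], [-2, 1]], D = diag(-5, -3), P⁻¹ = [[1, -3], [2, -5]].
L⁴ = P·diag(625, 81)·P⁻¹ = [[-2639, 8160], [-1088, 3345]].
The requested entry is -2639.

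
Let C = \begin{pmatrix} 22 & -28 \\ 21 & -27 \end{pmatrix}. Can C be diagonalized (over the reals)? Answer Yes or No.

Yes

Characteristic polynomial: p(r) = r^2 + 5r - 6 = (r - 1)(r + 6).
All 2 eigenvalues are distinct, so C is diagonalizable.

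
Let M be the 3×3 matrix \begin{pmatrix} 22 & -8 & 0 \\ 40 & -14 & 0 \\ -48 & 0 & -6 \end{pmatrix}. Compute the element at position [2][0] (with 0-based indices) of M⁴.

-30720

Characteristic polynomial: t^3 - 2t^2 - 36t + 72 = (t - 6)(t - 2)(t + 6), so the eigenvalues are -6, 2, 6.
t=-6: eigenvector (0, 0, 1).
t=2: eigenvector (2, 5, -12).
t=6: eigenvector (1, 2, -4).
P = [[0, 2, 1], [0, 5, 2], [1, -12, -4]], D = diag(-6, 2, 6), P⁻¹ = [[-4, 4, 1], [-2, 1, 0], [5, -2, 0]].
M⁴ = P·diag(1296, 16, 1296)·P⁻¹ = [[6416, -2560, 0], [12800, -5104, 0], [-30720, 15360, 1296]].
The requested entry is -30720.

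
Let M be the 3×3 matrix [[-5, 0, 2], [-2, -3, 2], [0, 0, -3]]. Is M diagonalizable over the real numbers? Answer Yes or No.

Characteristic polynomial: p(μ) = μ^3 + 11μ^2 + 39μ + 45 = (μ + 3)^2(μ + 5).
μ = -3 has algebraic multiplicity 2; rank(M + 3I) = 1, so geometric multiplicity = 2.
Every eigenvalue has geometric = algebraic multiplicity, so M is diagonalizable.

Yes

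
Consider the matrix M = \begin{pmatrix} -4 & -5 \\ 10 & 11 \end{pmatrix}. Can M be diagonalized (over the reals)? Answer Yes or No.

Yes

Characteristic polynomial: p(λ) = λ^2 - 7λ + 6 = (λ - 6)(λ - 1).
All 2 eigenvalues are distinct, so M is diagonalizable.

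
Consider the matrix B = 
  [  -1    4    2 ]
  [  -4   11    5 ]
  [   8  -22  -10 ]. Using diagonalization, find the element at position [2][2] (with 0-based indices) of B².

Characteristic polynomial: μ^3 - μ = μ(μ - 1)(μ + 1), so the eigenvalues are -1, 0, 1.
μ=-1: eigenvector (1, 2, -4).
μ=1: eigenvector (0, 1, -2).
μ=0: eigenvector (2, 3, -5).
P = [[1, 0, 2], [2, 1, 3], [-4, -2, -5]], D = diag(-1, 1, 0), P⁻¹ = [[1, -4, -2], [-2, 3, 1], [0, 2, 1]].
B² = P·diag(1, 1, 0)·P⁻¹ = [[1, -4, -2], [0, -5, -3], [0, 10, 6]].
The requested entry is 6.

6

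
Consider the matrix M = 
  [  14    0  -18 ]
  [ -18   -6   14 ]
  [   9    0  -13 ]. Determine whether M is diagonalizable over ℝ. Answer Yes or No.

Characteristic polynomial: p(t) = t^3 + 5t^2 - 26t - 120 = (t - 5)(t + 4)(t + 6).
All 3 eigenvalues are distinct, so M is diagonalizable.

Yes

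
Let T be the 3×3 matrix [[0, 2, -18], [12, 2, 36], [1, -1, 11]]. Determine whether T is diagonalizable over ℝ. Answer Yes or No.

Yes

Characteristic polynomial: p(μ) = μ^3 - 13μ^2 + 52μ - 60 = (μ - 6)(μ - 5)(μ - 2).
All 3 eigenvalues are distinct, so T is diagonalizable.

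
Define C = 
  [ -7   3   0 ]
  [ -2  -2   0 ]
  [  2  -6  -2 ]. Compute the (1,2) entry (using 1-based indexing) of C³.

Characteristic polynomial: λ^3 + 11λ^2 + 38λ + 40 = (λ + 2)(λ + 4)(λ + 5), so the eigenvalues are -5, -4, -2.
λ=-5: eigenvector (3, 2, 2).
λ=-4: eigenvector (1, 1, 2).
λ=-2: eigenvector (0, 0, 1).
P = [[3, 1, 0], [2, 1, 0], [2, 2, 1]], D = diag(-5, -4, -2), P⁻¹ = [[1, -1, 0], [-2, 3, 0], [2, -4, 1]].
C³ = P·diag(-125, -64, -8)·P⁻¹ = [[-247, 183, 0], [-122, 58, 0], [-10, -102, -8]].
The requested entry is 183.

183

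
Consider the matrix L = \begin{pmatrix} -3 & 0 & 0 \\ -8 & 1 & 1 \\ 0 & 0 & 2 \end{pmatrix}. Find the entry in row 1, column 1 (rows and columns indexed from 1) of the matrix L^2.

Characteristic polynomial: λ^3 - 7λ + 6 = (λ - 2)(λ - 1)(λ + 3), so the eigenvalues are -3, 1, 2.
λ=-3: eigenvector (1, 2, 0).
λ=1: eigenvector (0, 1, 0).
λ=2: eigenvector (0, 1, 1).
P = [[1, 0, 0], [2, 1, 1], [0, 0, 1]], D = diag(-3, 1, 2), P⁻¹ = [[1, 0, 0], [-2, 1, -1], [0, 0, 1]].
L² = P·diag(9, 1, 4)·P⁻¹ = [[9, 0, 0], [16, 1, 3], [0, 0, 4]].
The requested entry is 9.

9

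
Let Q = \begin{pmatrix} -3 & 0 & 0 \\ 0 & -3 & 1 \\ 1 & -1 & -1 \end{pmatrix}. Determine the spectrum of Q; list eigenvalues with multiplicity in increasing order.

-3, -2, -2

Characteristic polynomial: p(r) = r^3 + 7r^2 + 16r + 12 = (r + 2)^2(r + 3).
Roots (with multiplicity): -3, -2, -2.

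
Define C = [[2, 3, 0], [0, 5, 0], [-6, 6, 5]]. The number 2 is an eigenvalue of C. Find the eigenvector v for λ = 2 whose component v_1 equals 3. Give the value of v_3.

6

C − 2I = [[0, 3, 0], [0, 3, 0], [-6, 6, 3]].
Solving (C − 2I)v = 0 gives the eigenspace spanned by (3, 0, 6).
With v_1 = 3, v = (3, 0, 6), so v_3 = 6.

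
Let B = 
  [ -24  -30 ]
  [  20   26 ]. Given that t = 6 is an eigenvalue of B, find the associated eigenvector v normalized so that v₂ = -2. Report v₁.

B − 6I = [[-30, -30], [20, 20]].
Solving (B − 6I)v = 0 gives the eigenspace spanned by (2, -2).
With v₂ = -2, v = (2, -2), so v₁ = 2.

2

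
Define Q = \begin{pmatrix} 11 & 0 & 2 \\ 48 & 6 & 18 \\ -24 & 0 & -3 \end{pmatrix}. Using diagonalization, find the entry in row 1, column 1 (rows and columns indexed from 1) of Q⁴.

Characteristic polynomial: r^3 - 14r^2 + 63r - 90 = (r - 6)(r - 5)(r - 3), so the eigenvalues are 3, 5, 6.
r=6: eigenvector (0, 1, 0).
r=3: eigenvector (-1, -8, 4).
r=5: eigenvector (-1, -6, 3).
P = [[0, -1, -1], [1, -8, -6], [0, 4, 3]], D = diag(6, 3, 5), P⁻¹ = [[0, 1, 2], [3, 0, 1], [-4, 0, -1]].
Q⁴ = P·diag(1296, 81, 625)·P⁻¹ = [[2257, 0, 544], [13056, 1296, 5694], [-6528, 0, -1551]].
The requested entry is 2257.

2257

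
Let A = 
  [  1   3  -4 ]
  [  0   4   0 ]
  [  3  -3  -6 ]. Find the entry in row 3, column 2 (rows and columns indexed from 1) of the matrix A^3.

Characteristic polynomial: μ^3 + μ^2 - 14μ - 24 = (μ - 4)(μ + 2)(μ + 3), so the eigenvalues are -3, -2, 4.
μ=-2: eigenvector (4, 0, 3).
μ=4: eigenvector (1, 1, 0).
μ=-3: eigenvector (-1, 0, -1).
P = [[4, 1, -1], [0, 1, 0], [3, 0, -1]], D = diag(-2, 4, -3), P⁻¹ = [[1, -1, -1], [0, 1, 0], [3, -3, -4]].
A³ = P·diag(-8, 64, -27)·P⁻¹ = [[49, 15, -76], [0, 64, 0], [57, -57, -84]].
The requested entry is -57.

-57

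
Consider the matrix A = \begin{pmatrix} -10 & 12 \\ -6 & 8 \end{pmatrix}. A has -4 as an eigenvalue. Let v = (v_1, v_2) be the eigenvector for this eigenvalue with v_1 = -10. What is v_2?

A + 4I = [[-6, 12], [-6, 12]].
Solving (A + 4I)v = 0 gives the eigenspace spanned by (-10, -5).
With v_1 = -10, v = (-10, -5), so v_2 = -5.

-5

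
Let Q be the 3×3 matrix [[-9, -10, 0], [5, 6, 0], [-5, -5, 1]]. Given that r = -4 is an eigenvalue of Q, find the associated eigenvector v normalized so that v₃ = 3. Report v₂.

-3

Q + 4I = [[-5, -10, 0], [5, 10, 0], [-5, -5, 5]].
Solving (Q + 4I)v = 0 gives the eigenspace spanned by (6, -3, 3).
With v₃ = 3, v = (6, -3, 3), so v₂ = -3.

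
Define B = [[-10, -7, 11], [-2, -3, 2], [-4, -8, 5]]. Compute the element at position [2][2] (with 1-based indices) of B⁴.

-113

Characteristic polynomial: r^3 + 8r^2 + 11r - 20 = (r - 1)(r + 4)(r + 5), so the eigenvalues are -5, -4, 1.
r=-4: eigenvector (-5, -2, -4).
r=-5: eigenvector (3, 1, 2).
r=1: eigenvector (1, 0, 1).
P = [[-5, 3, 1], [-2, 1, 0], [-4, 2, 1]], D = diag(-4, -5, 1), P⁻¹ = [[1, -1, -1], [2, -1, -2], [0, -2, 1]].
B⁴ = P·diag(256, 625, 1)·P⁻¹ = [[2470, -597, -2469], [738, -113, -738], [1476, -228, -1475]].
The requested entry is -113.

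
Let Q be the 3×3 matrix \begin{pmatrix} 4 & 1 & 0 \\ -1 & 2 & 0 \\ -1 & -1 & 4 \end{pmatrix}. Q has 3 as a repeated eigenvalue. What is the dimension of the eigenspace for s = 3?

Q − 3I = [[1, 1, 0], [-1, -1, 0], [-1, -1, 1]].
This matrix has rank 2, so its null space has dimension 3 − 2 = 1.

1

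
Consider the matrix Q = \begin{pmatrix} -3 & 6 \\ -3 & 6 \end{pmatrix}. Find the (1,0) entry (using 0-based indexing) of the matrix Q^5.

-243

Characteristic polynomial: μ^2 - 3μ = μ(μ - 3), so the eigenvalues are 0, 3.
μ=0: eigenvector (-2, -1).
μ=3: eigenvector (1, 1).
P = [[-2, 1], [-1, 1]], D = diag(0, 3), P⁻¹ = [[-1, 1], [-1, 2]].
Q⁵ = P·diag(0, 243)·P⁻¹ = [[-243, 486], [-243, 486]].
The requested entry is -243.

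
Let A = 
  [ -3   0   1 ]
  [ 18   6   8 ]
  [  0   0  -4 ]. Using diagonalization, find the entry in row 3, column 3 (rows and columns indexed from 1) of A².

Characteristic polynomial: s^3 + s^2 - 30s - 72 = (s - 6)(s + 3)(s + 4), so the eigenvalues are -4, -3, 6.
s=-3: eigenvector (1, -2, 0).
s=-4: eigenvector (-1, 1, 1).
s=6: eigenvector (0, 1, 0).
P = [[1, -1, 0], [-2, 1, 1], [0, 1, 0]], D = diag(-3, -4, 6), P⁻¹ = [[1, 0, 1], [0, 0, 1], [2, 1, 1]].
A² = P·diag(9, 16, 36)·P⁻¹ = [[9, 0, -7], [54, 36, 34], [0, 0, 16]].
The requested entry is 16.

16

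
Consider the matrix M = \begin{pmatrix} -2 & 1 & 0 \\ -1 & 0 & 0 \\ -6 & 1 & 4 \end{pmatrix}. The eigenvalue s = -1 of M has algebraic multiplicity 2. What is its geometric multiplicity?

1

M + 1I = [[-1, 1, 0], [-1, 1, 0], [-6, 1, 5]].
This matrix has rank 2, so its null space has dimension 3 − 2 = 1.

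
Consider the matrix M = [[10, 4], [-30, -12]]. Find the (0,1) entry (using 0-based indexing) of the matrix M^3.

Characteristic polynomial: μ^2 + 2μ = μ(μ + 2), so the eigenvalues are -2, 0.
μ=-2: eigenvector (1, -3).
μ=0: eigenvector (2, -5).
P = [[1, 2], [-3, -5]], D = diag(-2, 0), P⁻¹ = [[-5, -2], [3, 1]].
M³ = P·diag(-8, 0)·P⁻¹ = [[40, 16], [-120, -48]].
The requested entry is 16.

16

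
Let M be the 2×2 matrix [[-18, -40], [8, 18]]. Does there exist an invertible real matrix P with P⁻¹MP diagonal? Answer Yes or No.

Yes

Characteristic polynomial: p(λ) = λ^2 - 4 = (λ - 2)(λ + 2).
All 2 eigenvalues are distinct, so M is diagonalizable.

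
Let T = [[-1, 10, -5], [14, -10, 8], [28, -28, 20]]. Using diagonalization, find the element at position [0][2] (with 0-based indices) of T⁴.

-255

Characteristic polynomial: s^3 - 9s^2 + 14s + 24 = (s - 6)(s - 4)(s + 1), so the eigenvalues are -1, 4, 6.
s=-1: eigenvector (1, -2, -4).
s=6: eigenvector (0, 1, 2).
s=4: eigenvector (-1, 3, 7).
P = [[1, 0, -1], [-2, 1, 3], [-4, 2, 7]], D = diag(-1, 6, 4), P⁻¹ = [[1, -2, 1], [2, 3, -1], [0, -2, 1]].
T⁴ = P·diag(1, 1296, 256)·P⁻¹ = [[1, 510, -255], [2590, 2356, -530], [5180, 4200, -804]].
The requested entry is -255.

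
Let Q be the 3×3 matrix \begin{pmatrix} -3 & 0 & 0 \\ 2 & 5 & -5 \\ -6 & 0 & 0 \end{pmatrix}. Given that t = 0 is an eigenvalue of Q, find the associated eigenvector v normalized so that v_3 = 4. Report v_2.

4

Q = [[-3, 0, 0], [2, 5, -5], [-6, 0, 0]].
Solving (Q)v = 0 gives the eigenspace spanned by (0, 4, 4).
With v_3 = 4, v = (0, 4, 4), so v_2 = 4.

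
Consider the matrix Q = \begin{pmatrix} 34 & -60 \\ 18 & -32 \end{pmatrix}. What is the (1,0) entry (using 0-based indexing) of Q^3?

Characteristic polynomial: μ^2 - 2μ - 8 = (μ - 4)(μ + 2), so the eigenvalues are -2, 4.
μ=4: eigenvector (2, 1).
μ=-2: eigenvector (5, 3).
P = [[2, 5], [1, 3]], D = diag(4, -2), P⁻¹ = [[3, -5], [-1, 2]].
Q³ = P·diag(64, -8)·P⁻¹ = [[424, -720], [216, -368]].
The requested entry is 216.

216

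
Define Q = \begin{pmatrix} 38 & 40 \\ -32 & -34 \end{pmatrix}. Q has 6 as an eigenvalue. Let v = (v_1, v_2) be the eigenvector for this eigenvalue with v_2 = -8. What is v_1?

10

Q − 6I = [[32, 40], [-32, -40]].
Solving (Q − 6I)v = 0 gives the eigenspace spanned by (10, -8).
With v_2 = -8, v = (10, -8), so v_1 = 10.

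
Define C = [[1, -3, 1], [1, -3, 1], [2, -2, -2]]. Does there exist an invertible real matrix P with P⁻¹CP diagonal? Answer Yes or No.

No

Characteristic polynomial: p(s) = s^3 + 4s^2 + 4s = s(s + 2)^2.
s = -2 has algebraic multiplicity 2; rank(C + 2I) = 2, so geometric multiplicity = 1.
Geometric multiplicity < algebraic multiplicity, so C is not diagonalizable.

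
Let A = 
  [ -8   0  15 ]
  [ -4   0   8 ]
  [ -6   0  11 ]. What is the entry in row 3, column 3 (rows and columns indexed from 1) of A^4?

Characteristic polynomial: r^3 - 3r^2 + 2r = r(r - 2)(r - 1), so the eigenvalues are 0, 1, 2.
r=2: eigenvector (3, 2, 2).
r=0: eigenvector (0, 1, 0).
r=1: eigenvector (-5, -4, -3).
P = [[3, 0, -5], [2, 1, -4], [2, 0, -3]], D = diag(2, 0, 1), P⁻¹ = [[-3, 0, 5], [-2, 1, 2], [-2, 0, 3]].
A⁴ = P·diag(16, 0, 1)·P⁻¹ = [[-134, 0, 225], [-88, 0, 148], [-90, 0, 151]].
The requested entry is 151.

151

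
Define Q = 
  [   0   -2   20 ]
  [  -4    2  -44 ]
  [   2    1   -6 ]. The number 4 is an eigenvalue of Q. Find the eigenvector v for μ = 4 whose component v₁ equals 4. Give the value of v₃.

0

Q − 4I = [[-4, -2, 20], [-4, -2, -44], [2, 1, -10]].
Solving (Q − 4I)v = 0 gives the eigenspace spanned by (4, -8, 0).
With v₁ = 4, v = (4, -8, 0), so v₃ = 0.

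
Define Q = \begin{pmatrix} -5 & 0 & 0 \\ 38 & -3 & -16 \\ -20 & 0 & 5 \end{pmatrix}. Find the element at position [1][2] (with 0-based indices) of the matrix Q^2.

-32

Characteristic polynomial: μ^3 + 3μ^2 - 25μ - 75 = (μ - 5)(μ + 3)(μ + 5), so the eigenvalues are -5, -3, 5.
μ=-5: eigenvector (1, -3, 2).
μ=-3: eigenvector (0, 1, 0).
μ=5: eigenvector (0, -2, 1).
P = [[1, 0, 0], [-3, 1, -2], [2, 0, 1]], D = diag(-5, -3, 5), P⁻¹ = [[1, 0, 0], [-1, 1, 2], [-2, 0, 1]].
Q² = P·diag(25, 9, 25)·P⁻¹ = [[25, 0, 0], [16, 9, -32], [0, 0, 25]].
The requested entry is -32.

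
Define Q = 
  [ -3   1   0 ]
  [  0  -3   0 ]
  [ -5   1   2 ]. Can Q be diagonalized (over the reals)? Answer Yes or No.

Characteristic polynomial: p(s) = s^3 + 4s^2 - 3s - 18 = (s - 2)(s + 3)^2.
s = -3 has algebraic multiplicity 2; rank(Q + 3I) = 2, so geometric multiplicity = 1.
Geometric multiplicity < algebraic multiplicity, so Q is not diagonalizable.

No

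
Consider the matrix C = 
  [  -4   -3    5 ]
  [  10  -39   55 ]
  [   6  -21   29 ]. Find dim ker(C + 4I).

1

C + 4I = [[0, -3, 5], [10, -35, 55], [6, -21, 33]].
This matrix has rank 2, so its null space has dimension 3 − 2 = 1.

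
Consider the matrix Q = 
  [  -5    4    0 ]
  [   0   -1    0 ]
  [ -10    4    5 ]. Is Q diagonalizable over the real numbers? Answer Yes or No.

Yes

Characteristic polynomial: p(t) = t^3 + t^2 - 25t - 25 = (t - 5)(t + 1)(t + 5).
All 3 eigenvalues are distinct, so Q is diagonalizable.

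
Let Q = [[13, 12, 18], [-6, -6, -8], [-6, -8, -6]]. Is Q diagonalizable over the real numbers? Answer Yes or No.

Characteristic polynomial: p(r) = r^3 - r^2 - 4r + 4 = (r - 2)(r - 1)(r + 2).
All 3 eigenvalues are distinct, so Q is diagonalizable.

Yes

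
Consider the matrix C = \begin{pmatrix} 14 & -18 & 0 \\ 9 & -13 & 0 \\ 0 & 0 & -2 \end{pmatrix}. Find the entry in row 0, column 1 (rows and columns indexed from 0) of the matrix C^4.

Characteristic polynomial: t^3 + t^2 - 22t - 40 = (t - 5)(t + 2)(t + 4), so the eigenvalues are -4, -2, 5.
t=-2: eigenvector (0, 0, 1).
t=-4: eigenvector (1, 1, 0).
t=5: eigenvector (2, 1, 0).
P = [[0, 1, 2], [0, 1, 1], [1, 0, 0]], D = diag(-2, -4, 5), P⁻¹ = [[0, 0, 1], [-1, 2, 0], [1, -1, 0]].
C⁴ = P·diag(16, 256, 625)·P⁻¹ = [[994, -738, 0], [369, -113, 0], [0, 0, 16]].
The requested entry is -738.

-738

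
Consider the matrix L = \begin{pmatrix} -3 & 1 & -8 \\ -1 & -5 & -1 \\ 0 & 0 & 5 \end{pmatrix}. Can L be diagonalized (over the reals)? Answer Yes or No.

Characteristic polynomial: p(μ) = μ^3 + 3μ^2 - 24μ - 80 = (μ - 5)(μ + 4)^2.
μ = -4 has algebraic multiplicity 2; rank(L + 4I) = 2, so geometric multiplicity = 1.
Geometric multiplicity < algebraic multiplicity, so L is not diagonalizable.

No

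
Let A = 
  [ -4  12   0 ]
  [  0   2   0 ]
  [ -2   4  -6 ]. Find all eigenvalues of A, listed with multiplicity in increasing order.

Characteristic polynomial: p(s) = s^3 + 8s^2 + 4s - 48 = (s - 2)(s + 4)(s + 6).
Roots (with multiplicity): -6, -4, 2.

-6, -4, 2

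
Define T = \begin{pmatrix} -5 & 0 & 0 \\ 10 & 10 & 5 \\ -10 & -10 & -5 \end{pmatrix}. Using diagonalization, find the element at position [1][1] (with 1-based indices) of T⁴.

Characteristic polynomial: μ^3 - 25μ = μ(μ - 5)(μ + 5), so the eigenvalues are -5, 0, 5.
μ=-5: eigenvector (1, -1, 1).
μ=0: eigenvector (0, -1, 2).
μ=5: eigenvector (0, -1, 1).
P = [[1, 0, 0], [-1, -1, -1], [1, 2, 1]], D = diag(-5, 0, 5), P⁻¹ = [[1, 0, 0], [0, 1, 1], [-1, -2, -1]].
T⁴ = P·diag(625, 0, 625)·P⁻¹ = [[625, 0, 0], [0, 1250, 625], [0, -1250, -625]].
The requested entry is 625.

625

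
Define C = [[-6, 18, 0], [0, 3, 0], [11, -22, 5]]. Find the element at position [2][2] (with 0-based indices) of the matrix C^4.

Characteristic polynomial: μ^3 - 2μ^2 - 33μ + 90 = (μ - 5)(μ - 3)(μ + 6), so the eigenvalues are -6, 3, 5.
μ=-6: eigenvector (1, 0, -1).
μ=3: eigenvector (2, 1, 0).
μ=5: eigenvector (0, 0, 1).
P = [[1, 2, 0], [0, 1, 0], [-1, 0, 1]], D = diag(-6, 3, 5), P⁻¹ = [[1, -2, 0], [0, 1, 0], [1, -2, 1]].
C⁴ = P·diag(1296, 81, 625)·P⁻¹ = [[1296, -2430, 0], [0, 81, 0], [-671, 1342, 625]].
The requested entry is 625.

625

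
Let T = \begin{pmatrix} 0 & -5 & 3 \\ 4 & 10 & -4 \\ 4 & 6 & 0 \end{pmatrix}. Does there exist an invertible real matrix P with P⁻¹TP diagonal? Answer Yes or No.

Characteristic polynomial: p(λ) = λ^3 - 10λ^2 + 32λ - 32 = (λ - 4)^2(λ - 2).
λ = 4 has algebraic multiplicity 2; rank(T − 4I) = 2, so geometric multiplicity = 1.
Geometric multiplicity < algebraic multiplicity, so T is not diagonalizable.

No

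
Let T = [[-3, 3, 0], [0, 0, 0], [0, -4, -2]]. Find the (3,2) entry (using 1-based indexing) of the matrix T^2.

8

Characteristic polynomial: s^3 + 5s^2 + 6s = s(s + 2)(s + 3), so the eigenvalues are -3, -2, 0.
s=-3: eigenvector (1, 0, 0).
s=0: eigenvector (1, 1, -2).
s=-2: eigenvector (0, 0, 1).
P = [[1, 1, 0], [0, 1, 0], [0, -2, 1]], D = diag(-3, 0, -2), P⁻¹ = [[1, -1, 0], [0, 1, 0], [0, 2, 1]].
T² = P·diag(9, 0, 4)·P⁻¹ = [[9, -9, 0], [0, 0, 0], [0, 8, 4]].
The requested entry is 8.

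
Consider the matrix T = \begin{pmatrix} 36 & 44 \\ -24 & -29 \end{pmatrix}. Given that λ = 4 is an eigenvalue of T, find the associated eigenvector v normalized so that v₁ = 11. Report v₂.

T − 4I = [[32, 44], [-24, -33]].
Solving (T − 4I)v = 0 gives the eigenspace spanned by (11, -8).
With v₁ = 11, v = (11, -8), so v₂ = -8.

-8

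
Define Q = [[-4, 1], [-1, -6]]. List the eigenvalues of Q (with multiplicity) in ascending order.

Characteristic polynomial: p(s) = s^2 + 10s + 25 = (s + 5)^2.
Roots (with multiplicity): -5, -5.

-5, -5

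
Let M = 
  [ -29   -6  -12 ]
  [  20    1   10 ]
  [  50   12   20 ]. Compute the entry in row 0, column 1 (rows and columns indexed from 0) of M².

24

Characteristic polynomial: r^3 + 8r^2 + 11r - 20 = (r - 1)(r + 4)(r + 5), so the eigenvalues are -5, -4, 1.
r=-4: eigenvector (0, -2, 1).
r=1: eigenvector (-1, 1, 2).
r=-5: eigenvector (1, 0, -2).
P = [[0, -1, 1], [-2, 1, 0], [1, 2, -2]], D = diag(-4, 1, -5), P⁻¹ = [[2, 0, 1], [4, 1, 2], [5, 1, 2]].
M² = P·diag(16, 1, 25)·P⁻¹ = [[121, 24, 48], [-60, 1, -30], [-210, -48, -80]].
The requested entry is 24.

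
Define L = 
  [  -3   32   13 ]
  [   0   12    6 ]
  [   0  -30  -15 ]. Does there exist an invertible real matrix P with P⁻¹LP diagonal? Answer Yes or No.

No

Characteristic polynomial: p(μ) = μ^3 + 6μ^2 + 9μ = μ(μ + 3)^2.
μ = -3 has algebraic multiplicity 2; rank(L + 3I) = 2, so geometric multiplicity = 1.
Geometric multiplicity < algebraic multiplicity, so L is not diagonalizable.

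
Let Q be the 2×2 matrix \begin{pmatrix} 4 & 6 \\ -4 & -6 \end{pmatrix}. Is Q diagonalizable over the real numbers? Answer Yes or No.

Characteristic polynomial: p(s) = s^2 + 2s = s(s + 2).
All 2 eigenvalues are distinct, so Q is diagonalizable.

Yes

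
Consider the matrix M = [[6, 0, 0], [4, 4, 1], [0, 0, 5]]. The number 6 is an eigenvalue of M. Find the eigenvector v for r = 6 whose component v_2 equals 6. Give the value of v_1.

3

M − 6I = [[0, 0, 0], [4, -2, 1], [0, 0, -1]].
Solving (M − 6I)v = 0 gives the eigenspace spanned by (3, 6, 0).
With v_2 = 6, v = (3, 6, 0), so v_1 = 3.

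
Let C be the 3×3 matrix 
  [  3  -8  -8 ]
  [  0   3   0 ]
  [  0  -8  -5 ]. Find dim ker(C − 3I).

C − 3I = [[0, -8, -8], [0, 0, 0], [0, -8, -8]].
This matrix has rank 1, so its null space has dimension 3 − 1 = 2.

2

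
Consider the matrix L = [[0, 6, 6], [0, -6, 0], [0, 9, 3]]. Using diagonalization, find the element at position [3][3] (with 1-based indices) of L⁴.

81

Characteristic polynomial: s^3 + 3s^2 - 18s = s(s - 3)(s + 6), so the eigenvalues are -6, 0, 3.
s=0: eigenvector (1, 0, 0).
s=-6: eigenvector (0, 1, -1).
s=3: eigenvector (2, 0, 1).
P = [[1, 0, 2], [0, 1, 0], [0, -1, 1]], D = diag(0, -6, 3), P⁻¹ = [[1, -2, -2], [0, 1, 0], [0, 1, 1]].
L⁴ = P·diag(0, 1296, 81)·P⁻¹ = [[0, 162, 162], [0, 1296, 0], [0, -1215, 81]].
The requested entry is 81.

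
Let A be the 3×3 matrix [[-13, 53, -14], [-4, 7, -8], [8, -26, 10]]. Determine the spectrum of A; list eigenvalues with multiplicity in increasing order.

Characteristic polynomial: p(r) = r^3 - 4r^2 - 35r + 150 = (r - 5)^2(r + 6).
Roots (with multiplicity): -6, 5, 5.

-6, 5, 5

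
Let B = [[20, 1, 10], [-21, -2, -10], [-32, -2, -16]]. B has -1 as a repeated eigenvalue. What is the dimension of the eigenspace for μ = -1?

1

B + 1I = [[21, 1, 10], [-21, -1, -10], [-32, -2, -15]].
This matrix has rank 2, so its null space has dimension 3 − 2 = 1.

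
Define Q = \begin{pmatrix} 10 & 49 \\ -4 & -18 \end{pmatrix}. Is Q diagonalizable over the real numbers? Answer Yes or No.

No

Characteristic polynomial: p(s) = s^2 + 8s + 16 = (s + 4)^2.
s = -4 has algebraic multiplicity 2; rank(Q + 4I) = 1, so geometric multiplicity = 1.
Geometric multiplicity < algebraic multiplicity, so Q is not diagonalizable.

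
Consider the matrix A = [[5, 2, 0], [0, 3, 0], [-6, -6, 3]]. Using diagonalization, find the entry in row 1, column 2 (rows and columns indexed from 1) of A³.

98

Characteristic polynomial: μ^3 - 11μ^2 + 39μ - 45 = (μ - 5)(μ - 3)^2, so the eigenvalues are 3, 3, 5.
μ=3: eigenvector (0, 0, 1).
μ=3: eigenvector (-1, 1, 3).
μ=5: eigenvector (1, 0, -3).
P = [[0, -1, 1], [0, 1, 0], [1, 3, -3]], D = diag(3, 3, 5), P⁻¹ = [[3, 0, 1], [0, 1, 0], [1, 1, 0]].
A³ = P·diag(27, 27, 125)·P⁻¹ = [[125, 98, 0], [0, 27, 0], [-294, -294, 27]].
The requested entry is 98.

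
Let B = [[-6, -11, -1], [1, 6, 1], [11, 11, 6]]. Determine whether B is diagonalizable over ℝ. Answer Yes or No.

Characteristic polynomial: p(r) = r^3 - 6r^2 - 25r + 150 = (r - 6)(r - 5)(r + 5).
All 3 eigenvalues are distinct, so B is diagonalizable.

Yes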